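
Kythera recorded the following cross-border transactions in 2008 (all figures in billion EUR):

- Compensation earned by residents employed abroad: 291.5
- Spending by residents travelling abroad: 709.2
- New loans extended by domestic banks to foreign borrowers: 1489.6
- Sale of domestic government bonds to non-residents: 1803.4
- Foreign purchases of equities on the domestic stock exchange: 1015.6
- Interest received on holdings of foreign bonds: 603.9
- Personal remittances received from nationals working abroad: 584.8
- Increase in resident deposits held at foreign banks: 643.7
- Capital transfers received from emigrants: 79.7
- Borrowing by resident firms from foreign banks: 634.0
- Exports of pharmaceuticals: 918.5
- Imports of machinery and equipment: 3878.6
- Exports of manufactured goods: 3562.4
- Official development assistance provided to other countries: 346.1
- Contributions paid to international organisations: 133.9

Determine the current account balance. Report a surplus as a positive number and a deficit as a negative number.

Goods: 3562.4 + 918.5 - 3878.6 = 602.3
Services: -709.2
Primary income: 291.5 + 603.9 = 895.4
Secondary income: 584.8 - 346.1 - 133.9 = 104.8
Current account = 602.3 + (-709.2) + 895.4 + 104.8 = 893.3
(Excluded from the current account — financial account: new loans extended by domestic banks to foreign borrowers 1489.6, sale of domestic government bonds to non-residents 1803.4, foreign purchases of equities on the domestic stock exchange 1015.6, increase in resident deposits held at foreign banks 643.7, borrowing by resident firms from foreign banks 634.0; capital account: capital transfers received from emigrants 79.7.)

893.3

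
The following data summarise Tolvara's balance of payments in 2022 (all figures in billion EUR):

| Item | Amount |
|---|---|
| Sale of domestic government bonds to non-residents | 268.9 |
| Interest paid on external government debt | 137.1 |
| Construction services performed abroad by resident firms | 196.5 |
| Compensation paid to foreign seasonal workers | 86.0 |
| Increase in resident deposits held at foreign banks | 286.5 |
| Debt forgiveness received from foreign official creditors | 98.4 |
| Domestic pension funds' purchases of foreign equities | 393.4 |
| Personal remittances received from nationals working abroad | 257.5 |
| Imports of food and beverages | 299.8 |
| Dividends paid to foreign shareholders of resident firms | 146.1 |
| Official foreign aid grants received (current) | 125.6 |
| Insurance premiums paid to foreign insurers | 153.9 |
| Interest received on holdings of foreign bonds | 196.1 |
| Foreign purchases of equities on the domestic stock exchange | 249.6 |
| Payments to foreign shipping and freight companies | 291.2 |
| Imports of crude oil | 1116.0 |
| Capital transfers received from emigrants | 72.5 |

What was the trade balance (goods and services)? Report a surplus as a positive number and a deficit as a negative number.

-1664.4

Goods: -1116.0 - 299.8 = -1415.8
Services: -153.9 + 196.5 - 291.2 = -248.6
Trade balance = -1415.8 + (-248.6) = -1664.4
(Excluded from the trade balance — financial account: sale of domestic government bonds to non-residents 268.9, increase in resident deposits held at foreign banks 286.5, domestic pension funds' purchases of foreign equities 393.4, foreign purchases of equities on the domestic stock exchange 249.6; primary income: interest paid on external government debt 137.1, compensation paid to foreign seasonal workers 86.0, dividends paid to foreign shareholders of resident firms 146.1, interest received on holdings of foreign bonds 196.1; capital account: debt forgiveness received from foreign official creditors 98.4, capital transfers received from emigrants 72.5; secondary income: personal remittances received from nationals working abroad 257.5, official foreign aid grants received (current) 125.6.)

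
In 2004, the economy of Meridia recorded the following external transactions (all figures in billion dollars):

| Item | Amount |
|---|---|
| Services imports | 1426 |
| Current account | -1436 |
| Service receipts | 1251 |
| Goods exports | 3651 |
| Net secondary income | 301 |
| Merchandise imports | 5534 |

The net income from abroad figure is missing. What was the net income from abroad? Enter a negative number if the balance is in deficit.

321

Current account = goods balance + services balance + net primary income + net secondary income
Sum of the known components = -1757
Net income from abroad = CA - (known components) = -1436 - (-1757) = 321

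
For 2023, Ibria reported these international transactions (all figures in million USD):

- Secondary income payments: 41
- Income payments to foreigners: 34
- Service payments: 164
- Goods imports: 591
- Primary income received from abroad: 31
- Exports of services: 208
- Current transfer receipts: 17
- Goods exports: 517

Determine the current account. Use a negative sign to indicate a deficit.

-57

Goods balance = 517 - 591 = -74
Services balance = 208 - 164 = 44
Trade balance (goods + services) = -74 + 44 = -30
Net primary income = 31 - 34 = -3
Net secondary income = 17 - 41 = -24
Current account = -30 + (-3) + (-24) = -57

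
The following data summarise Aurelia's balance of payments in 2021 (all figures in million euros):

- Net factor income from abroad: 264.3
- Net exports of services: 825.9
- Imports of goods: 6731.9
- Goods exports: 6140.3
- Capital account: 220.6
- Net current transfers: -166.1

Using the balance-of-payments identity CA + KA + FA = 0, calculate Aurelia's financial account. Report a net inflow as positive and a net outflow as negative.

-553.1

Goods balance = 6140.3 - 6731.9 = -591.6
Services balance = 825.9
Trade balance (goods + services) = -591.6 + 825.9 = 234.3
Net primary income = 264.3
Net secondary income = -166.1
Current account = 234.3 + 264.3 + (-166.1) = 332.5
Financial account = -(332.5 + 220.6) = -553.1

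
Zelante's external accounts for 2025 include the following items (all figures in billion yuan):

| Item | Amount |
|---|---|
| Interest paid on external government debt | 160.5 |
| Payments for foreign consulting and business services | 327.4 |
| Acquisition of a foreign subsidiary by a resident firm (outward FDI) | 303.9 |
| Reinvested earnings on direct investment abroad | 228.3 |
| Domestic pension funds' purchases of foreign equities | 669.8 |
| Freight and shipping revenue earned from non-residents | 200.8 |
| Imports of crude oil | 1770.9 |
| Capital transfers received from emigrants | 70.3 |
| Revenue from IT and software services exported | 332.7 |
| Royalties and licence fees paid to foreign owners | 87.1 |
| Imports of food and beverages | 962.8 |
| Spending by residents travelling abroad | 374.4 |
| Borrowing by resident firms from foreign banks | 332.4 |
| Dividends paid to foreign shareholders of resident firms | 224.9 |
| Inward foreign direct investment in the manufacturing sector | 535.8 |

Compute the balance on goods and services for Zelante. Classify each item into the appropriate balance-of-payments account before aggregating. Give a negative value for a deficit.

-2989.1

Goods: -962.8 - 1770.9 = -2733.7
Services: -374.4 + 332.7 - 87.1 + 200.8 - 327.4 = -255.4
Trade balance = -2733.7 + (-255.4) = -2989.1
(Excluded from the trade balance — primary income: interest paid on external government debt 160.5, reinvested earnings on direct investment abroad 228.3, dividends paid to foreign shareholders of resident firms 224.9; financial account: acquisition of a foreign subsidiary by a resident firm (outward FDI) 303.9, domestic pension funds' purchases of foreign equities 669.8, borrowing by resident firms from foreign banks 332.4, inward foreign direct investment in the manufacturing sector 535.8; capital account: capital transfers received from emigrants 70.3.)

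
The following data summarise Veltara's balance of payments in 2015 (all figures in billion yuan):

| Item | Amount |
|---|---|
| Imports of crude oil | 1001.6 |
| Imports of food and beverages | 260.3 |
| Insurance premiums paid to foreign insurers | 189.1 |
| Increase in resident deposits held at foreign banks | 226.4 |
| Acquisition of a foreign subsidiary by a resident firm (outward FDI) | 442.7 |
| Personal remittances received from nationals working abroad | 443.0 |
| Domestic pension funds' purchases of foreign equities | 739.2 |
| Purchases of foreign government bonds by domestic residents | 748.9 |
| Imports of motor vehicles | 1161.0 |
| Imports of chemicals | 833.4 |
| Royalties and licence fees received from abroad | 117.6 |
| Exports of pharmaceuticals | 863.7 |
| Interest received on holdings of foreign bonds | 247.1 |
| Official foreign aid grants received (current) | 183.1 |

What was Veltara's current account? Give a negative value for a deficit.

Goods: -833.4 + 863.7 - 260.3 - 1001.6 - 1161.0 = -2392.6
Services: 117.6 - 189.1 = -71.5
Primary income: 247.1
Secondary income: 183.1 + 443.0 = 626.1
Current account = (-2392.6) + (-71.5) + 247.1 + 626.1 = -1590.9
(Excluded from the current account — financial account: increase in resident deposits held at foreign banks 226.4, acquisition of a foreign subsidiary by a resident firm (outward FDI) 442.7, domestic pension funds' purchases of foreign equities 739.2, purchases of foreign government bonds by domestic residents 748.9.)

-1590.9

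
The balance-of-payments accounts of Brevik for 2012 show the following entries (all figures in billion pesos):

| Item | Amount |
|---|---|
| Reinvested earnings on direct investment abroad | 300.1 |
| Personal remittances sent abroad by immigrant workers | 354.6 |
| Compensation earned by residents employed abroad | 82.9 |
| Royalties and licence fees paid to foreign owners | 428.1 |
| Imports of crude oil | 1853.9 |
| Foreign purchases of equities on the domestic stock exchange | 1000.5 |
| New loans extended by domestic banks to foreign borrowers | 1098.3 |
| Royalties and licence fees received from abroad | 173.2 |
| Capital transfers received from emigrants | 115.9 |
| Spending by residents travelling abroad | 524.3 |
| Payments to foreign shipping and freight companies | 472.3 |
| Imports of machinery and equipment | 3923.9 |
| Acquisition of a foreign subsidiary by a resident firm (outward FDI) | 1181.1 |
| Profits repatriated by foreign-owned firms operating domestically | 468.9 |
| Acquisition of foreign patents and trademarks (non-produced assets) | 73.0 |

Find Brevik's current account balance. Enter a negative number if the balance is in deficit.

-7469.8

Goods: -1853.9 - 3923.9 = -5777.8
Services: 173.2 - 428.1 - 472.3 - 524.3 = -1251.5
Primary income: -468.9 + 82.9 + 300.1 = -85.9
Secondary income: -354.6
Current account = (-5777.8) + (-1251.5) + (-85.9) + (-354.6) = -7469.8
(Excluded from the current account — financial account: foreign purchases of equities on the domestic stock exchange 1000.5, new loans extended by domestic banks to foreign borrowers 1098.3, acquisition of a foreign subsidiary by a resident firm (outward FDI) 1181.1; capital account: capital transfers received from emigrants 115.9, acquisition of foreign patents and trademarks (non-produced assets) 73.0.)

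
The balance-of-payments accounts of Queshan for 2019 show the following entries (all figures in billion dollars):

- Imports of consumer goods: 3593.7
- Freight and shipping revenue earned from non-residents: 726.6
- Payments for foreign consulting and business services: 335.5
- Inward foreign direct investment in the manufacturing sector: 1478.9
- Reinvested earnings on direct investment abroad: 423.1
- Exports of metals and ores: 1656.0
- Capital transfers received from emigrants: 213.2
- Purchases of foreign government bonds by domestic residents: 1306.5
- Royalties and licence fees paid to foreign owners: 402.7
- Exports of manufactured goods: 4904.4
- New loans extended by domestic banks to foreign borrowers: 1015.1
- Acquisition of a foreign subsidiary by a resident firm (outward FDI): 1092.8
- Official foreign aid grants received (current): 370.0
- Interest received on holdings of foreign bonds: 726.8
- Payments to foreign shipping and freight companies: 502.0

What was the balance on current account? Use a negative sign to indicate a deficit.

Goods: 4904.4 - 3593.7 + 1656.0 = 2966.7
Services: -335.5 - 502.0 + 726.6 - 402.7 = -513.6
Primary income: 423.1 + 726.8 = 1149.9
Secondary income: 370.0
Current account = 2966.7 + (-513.6) + 1149.9 + 370.0 = 3973.0
(Excluded from the current account — financial account: inward foreign direct investment in the manufacturing sector 1478.9, purchases of foreign government bonds by domestic residents 1306.5, new loans extended by domestic banks to foreign borrowers 1015.1, acquisition of a foreign subsidiary by a resident firm (outward FDI) 1092.8; capital account: capital transfers received from emigrants 213.2.)

3973.0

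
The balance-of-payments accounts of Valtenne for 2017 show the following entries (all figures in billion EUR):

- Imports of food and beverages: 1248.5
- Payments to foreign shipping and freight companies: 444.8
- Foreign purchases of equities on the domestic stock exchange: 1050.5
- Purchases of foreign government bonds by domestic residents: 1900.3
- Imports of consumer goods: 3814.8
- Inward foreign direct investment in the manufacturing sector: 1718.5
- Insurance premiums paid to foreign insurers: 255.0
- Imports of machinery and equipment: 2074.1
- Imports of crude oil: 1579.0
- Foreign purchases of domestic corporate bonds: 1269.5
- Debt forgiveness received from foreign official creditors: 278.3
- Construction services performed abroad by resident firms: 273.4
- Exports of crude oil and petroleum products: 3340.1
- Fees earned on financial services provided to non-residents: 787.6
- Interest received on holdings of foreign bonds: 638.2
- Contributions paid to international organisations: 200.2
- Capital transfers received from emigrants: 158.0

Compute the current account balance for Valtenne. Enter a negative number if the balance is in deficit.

Goods: -1248.5 + 3340.1 - 2074.1 - 1579.0 - 3814.8 = -5376.3
Services: 787.6 - 444.8 + 273.4 - 255.0 = 361.2
Primary income: 638.2
Secondary income: -200.2
Current account = (-5376.3) + 361.2 + 638.2 + (-200.2) = -4577.1
(Excluded from the current account — financial account: foreign purchases of equities on the domestic stock exchange 1050.5, purchases of foreign government bonds by domestic residents 1900.3, inward foreign direct investment in the manufacturing sector 1718.5, foreign purchases of domestic corporate bonds 1269.5; capital account: debt forgiveness received from foreign official creditors 278.3, capital transfers received from emigrants 158.0.)

-4577.1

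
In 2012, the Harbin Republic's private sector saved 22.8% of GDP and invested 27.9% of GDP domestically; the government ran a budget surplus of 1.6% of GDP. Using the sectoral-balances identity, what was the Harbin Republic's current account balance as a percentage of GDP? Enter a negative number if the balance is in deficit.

By the sectoral-balances identity, CA = (S_private - I) + (T - G).
Private balance = 22.8 - 27.9 = -5.1
Government balance (T - G) = 1.6
CA = -5.1 + 1.6 = -3.5

-3.5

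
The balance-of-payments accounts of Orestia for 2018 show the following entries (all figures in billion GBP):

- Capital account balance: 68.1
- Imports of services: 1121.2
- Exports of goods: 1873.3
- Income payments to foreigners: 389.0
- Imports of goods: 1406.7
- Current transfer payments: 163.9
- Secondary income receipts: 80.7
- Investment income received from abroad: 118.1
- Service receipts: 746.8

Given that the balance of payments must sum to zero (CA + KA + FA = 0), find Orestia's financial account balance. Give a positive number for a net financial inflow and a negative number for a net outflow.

Goods balance = 1873.3 - 1406.7 = 466.6
Services balance = 746.8 - 1121.2 = -374.4
Trade balance (goods + services) = 466.6 + (-374.4) = 92.2
Net primary income = 118.1 - 389.0 = -270.9
Net secondary income = 80.7 - 163.9 = -83.2
Current account = 92.2 + (-270.9) + (-83.2) = -261.9
Financial account = -(-261.9 + 68.1) = 193.8

193.8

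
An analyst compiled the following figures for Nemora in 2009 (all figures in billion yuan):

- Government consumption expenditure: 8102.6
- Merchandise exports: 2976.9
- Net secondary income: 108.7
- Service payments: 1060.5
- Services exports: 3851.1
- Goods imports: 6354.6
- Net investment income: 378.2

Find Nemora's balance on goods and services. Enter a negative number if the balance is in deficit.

-587.1

Goods balance = 2976.9 - 6354.6 = -3377.7
Services balance = 3851.1 - 1060.5 = 2790.6
Trade balance (goods + services) = -3377.7 + 2790.6 = -587.1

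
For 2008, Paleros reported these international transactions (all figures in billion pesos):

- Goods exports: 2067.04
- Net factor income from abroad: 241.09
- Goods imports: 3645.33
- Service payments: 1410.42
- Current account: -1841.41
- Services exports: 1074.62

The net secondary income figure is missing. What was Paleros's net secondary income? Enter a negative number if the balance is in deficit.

Current account = goods balance + services balance + net primary income + net secondary income
Sum of the known components = -1673.00
Net secondary income = CA - (known components) = -1841.41 - (-1673.00) = -168.41

-168.41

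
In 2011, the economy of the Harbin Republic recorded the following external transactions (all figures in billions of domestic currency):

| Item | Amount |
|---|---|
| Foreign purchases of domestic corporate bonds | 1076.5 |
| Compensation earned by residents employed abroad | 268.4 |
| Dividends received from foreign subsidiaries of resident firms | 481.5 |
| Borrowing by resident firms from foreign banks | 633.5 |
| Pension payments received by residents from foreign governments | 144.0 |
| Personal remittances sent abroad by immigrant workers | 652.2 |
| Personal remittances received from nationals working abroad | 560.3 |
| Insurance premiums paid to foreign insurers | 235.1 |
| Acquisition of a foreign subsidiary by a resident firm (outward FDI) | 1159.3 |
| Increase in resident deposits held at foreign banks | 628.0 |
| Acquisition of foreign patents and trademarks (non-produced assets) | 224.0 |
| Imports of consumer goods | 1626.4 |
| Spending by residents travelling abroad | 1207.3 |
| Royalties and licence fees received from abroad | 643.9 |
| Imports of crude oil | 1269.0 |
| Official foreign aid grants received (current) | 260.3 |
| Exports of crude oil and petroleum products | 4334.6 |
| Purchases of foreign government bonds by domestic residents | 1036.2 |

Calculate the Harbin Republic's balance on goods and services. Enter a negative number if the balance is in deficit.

640.7

Goods: -1626.4 - 1269.0 + 4334.6 = 1439.2
Services: -1207.3 + 643.9 - 235.1 = -798.5
Trade balance = 1439.2 + (-798.5) = 640.7
(Excluded from the trade balance — financial account: foreign purchases of domestic corporate bonds 1076.5, borrowing by resident firms from foreign banks 633.5, acquisition of a foreign subsidiary by a resident firm (outward FDI) 1159.3, increase in resident deposits held at foreign banks 628.0, purchases of foreign government bonds by domestic residents 1036.2; primary income: compensation earned by residents employed abroad 268.4, dividends received from foreign subsidiaries of resident firms 481.5; secondary income: pension payments received by residents from foreign governments 144.0, personal remittances sent abroad by immigrant workers 652.2, personal remittances received from nationals working abroad 560.3, official foreign aid grants received (current) 260.3; capital account: acquisition of foreign patents and trademarks (non-produced assets) 224.0.)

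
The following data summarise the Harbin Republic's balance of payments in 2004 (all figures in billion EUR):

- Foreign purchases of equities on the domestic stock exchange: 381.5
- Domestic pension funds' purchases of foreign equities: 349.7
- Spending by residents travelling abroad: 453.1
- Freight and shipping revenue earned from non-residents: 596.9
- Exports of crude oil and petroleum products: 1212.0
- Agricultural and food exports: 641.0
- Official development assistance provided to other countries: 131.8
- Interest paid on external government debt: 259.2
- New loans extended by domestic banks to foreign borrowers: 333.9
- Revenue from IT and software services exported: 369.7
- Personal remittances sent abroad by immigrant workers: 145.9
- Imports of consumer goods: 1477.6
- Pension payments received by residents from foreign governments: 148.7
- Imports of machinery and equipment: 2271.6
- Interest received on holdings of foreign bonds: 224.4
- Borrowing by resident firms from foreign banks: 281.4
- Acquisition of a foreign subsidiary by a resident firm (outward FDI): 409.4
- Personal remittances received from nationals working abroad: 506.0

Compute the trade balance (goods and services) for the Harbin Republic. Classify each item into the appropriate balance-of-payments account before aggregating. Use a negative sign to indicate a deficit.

Goods: -2271.6 - 1477.6 + 641.0 + 1212.0 = -1896.2
Services: 596.9 + 369.7 - 453.1 = 513.5
Trade balance = -1896.2 + 513.5 = -1382.7
(Excluded from the trade balance — financial account: foreign purchases of equities on the domestic stock exchange 381.5, domestic pension funds' purchases of foreign equities 349.7, new loans extended by domestic banks to foreign borrowers 333.9, borrowing by resident firms from foreign banks 281.4, acquisition of a foreign subsidiary by a resident firm (outward FDI) 409.4; secondary income: official development assistance provided to other countries 131.8, personal remittances sent abroad by immigrant workers 145.9, pension payments received by residents from foreign governments 148.7, personal remittances received from nationals working abroad 506.0; primary income: interest paid on external government debt 259.2, interest received on holdings of foreign bonds 224.4.)

-1382.7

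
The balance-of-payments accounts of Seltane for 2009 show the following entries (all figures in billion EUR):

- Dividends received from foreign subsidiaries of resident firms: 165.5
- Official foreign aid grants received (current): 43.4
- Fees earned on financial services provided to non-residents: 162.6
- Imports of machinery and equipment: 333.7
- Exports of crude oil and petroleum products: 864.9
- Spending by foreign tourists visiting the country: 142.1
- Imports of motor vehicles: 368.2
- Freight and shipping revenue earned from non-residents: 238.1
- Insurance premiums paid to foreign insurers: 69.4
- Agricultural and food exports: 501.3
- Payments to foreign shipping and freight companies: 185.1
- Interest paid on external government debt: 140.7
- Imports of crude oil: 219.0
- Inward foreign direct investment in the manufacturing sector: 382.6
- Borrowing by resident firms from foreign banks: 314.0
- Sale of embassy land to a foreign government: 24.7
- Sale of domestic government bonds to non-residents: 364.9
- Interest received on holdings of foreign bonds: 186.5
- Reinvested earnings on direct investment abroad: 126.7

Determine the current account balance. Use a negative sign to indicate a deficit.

1115.0

Goods: -219.0 - 368.2 - 333.7 + 501.3 + 864.9 = 445.3
Services: -185.1 - 69.4 + 162.6 + 142.1 + 238.1 = 288.3
Primary income: 186.5 + 126.7 - 140.7 + 165.5 = 338.0
Secondary income: 43.4
Current account = 445.3 + 288.3 + 338.0 + 43.4 = 1115.0
(Excluded from the current account — financial account: inward foreign direct investment in the manufacturing sector 382.6, borrowing by resident firms from foreign banks 314.0, sale of domestic government bonds to non-residents 364.9; capital account: sale of embassy land to a foreign government 24.7.)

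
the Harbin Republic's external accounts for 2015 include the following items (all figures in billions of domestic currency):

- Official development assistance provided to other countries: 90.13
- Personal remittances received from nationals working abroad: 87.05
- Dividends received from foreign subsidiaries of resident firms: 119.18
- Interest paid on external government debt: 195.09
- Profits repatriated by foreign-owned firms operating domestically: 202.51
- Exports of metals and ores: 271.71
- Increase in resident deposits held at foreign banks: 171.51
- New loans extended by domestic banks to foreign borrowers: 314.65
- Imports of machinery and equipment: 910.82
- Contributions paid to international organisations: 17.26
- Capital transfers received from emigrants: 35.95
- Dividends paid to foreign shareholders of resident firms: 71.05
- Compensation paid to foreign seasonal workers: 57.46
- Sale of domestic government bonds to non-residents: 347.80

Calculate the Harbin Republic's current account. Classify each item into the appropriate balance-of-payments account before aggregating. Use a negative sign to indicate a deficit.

-1066.38

Goods: 271.71 - 910.82 = -639.11
Primary income: -202.51 - 57.46 - 195.09 + 119.18 - 71.05 = -406.93
Secondary income: -90.13 - 17.26 + 87.05 = -20.34
Current account = (-639.11) + (-406.93) + (-20.34) = -1066.38
(Excluded from the current account — financial account: increase in resident deposits held at foreign banks 171.51, new loans extended by domestic banks to foreign borrowers 314.65, sale of domestic government bonds to non-residents 347.80; capital account: capital transfers received from emigrants 35.95.)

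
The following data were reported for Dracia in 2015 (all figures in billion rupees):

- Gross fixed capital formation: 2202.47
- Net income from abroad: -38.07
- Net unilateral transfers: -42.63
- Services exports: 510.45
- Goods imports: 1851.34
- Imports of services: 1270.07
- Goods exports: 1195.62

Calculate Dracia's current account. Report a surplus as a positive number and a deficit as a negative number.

-1496.04

Goods balance = 1195.62 - 1851.34 = -655.72
Services balance = 510.45 - 1270.07 = -759.62
Trade balance (goods + services) = -655.72 + (-759.62) = -1415.34
Net primary income = -38.07
Net secondary income = -42.63
Current account = -1415.34 + (-38.07) + (-42.63) = -1496.04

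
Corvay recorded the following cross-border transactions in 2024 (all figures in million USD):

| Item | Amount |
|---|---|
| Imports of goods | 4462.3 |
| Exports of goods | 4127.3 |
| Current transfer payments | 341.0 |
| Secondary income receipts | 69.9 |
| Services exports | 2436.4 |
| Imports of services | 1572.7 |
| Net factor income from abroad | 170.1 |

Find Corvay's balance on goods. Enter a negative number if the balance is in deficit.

-335.0

Goods balance = 4127.3 - 4462.3 = -335.0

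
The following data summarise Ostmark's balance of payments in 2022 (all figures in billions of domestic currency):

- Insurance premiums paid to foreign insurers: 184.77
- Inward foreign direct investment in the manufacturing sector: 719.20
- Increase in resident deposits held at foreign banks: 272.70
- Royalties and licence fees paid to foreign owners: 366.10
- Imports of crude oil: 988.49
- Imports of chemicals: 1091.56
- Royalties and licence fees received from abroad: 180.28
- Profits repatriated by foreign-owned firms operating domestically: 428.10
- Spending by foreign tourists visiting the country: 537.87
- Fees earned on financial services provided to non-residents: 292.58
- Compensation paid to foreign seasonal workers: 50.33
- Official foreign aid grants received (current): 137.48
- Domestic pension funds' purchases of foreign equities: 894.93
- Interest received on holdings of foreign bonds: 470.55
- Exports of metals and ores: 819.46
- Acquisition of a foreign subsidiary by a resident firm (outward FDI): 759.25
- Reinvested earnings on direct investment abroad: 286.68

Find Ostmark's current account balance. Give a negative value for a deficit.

-384.45

Goods: -1091.56 - 988.49 + 819.46 = -1260.59
Services: 537.87 - 366.10 + 292.58 + 180.28 - 184.77 = 459.86
Primary income: -50.33 + 286.68 - 428.10 + 470.55 = 278.80
Secondary income: 137.48
Current account = (-1260.59) + 459.86 + 278.80 + 137.48 = -384.45
(Excluded from the current account — financial account: inward foreign direct investment in the manufacturing sector 719.20, increase in resident deposits held at foreign banks 272.70, domestic pension funds' purchases of foreign equities 894.93, acquisition of a foreign subsidiary by a resident firm (outward FDI) 759.25.)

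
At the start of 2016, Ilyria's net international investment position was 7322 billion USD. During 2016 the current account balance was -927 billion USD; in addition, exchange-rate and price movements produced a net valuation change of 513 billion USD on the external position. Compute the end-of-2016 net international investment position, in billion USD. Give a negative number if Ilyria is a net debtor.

6908

Change in NIIP = current account + net valuation change = -927 + 513 = -414
End-of-year NIIP = 7322 + (-414) = 6908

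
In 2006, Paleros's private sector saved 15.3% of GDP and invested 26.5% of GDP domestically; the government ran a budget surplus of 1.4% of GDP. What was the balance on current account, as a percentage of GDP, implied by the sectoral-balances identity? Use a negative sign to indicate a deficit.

-9.8

By the sectoral-balances identity, CA = (S_private - I) + (T - G).
Private balance = 15.3 - 26.5 = -11.2
Government balance (T - G) = 1.4
CA = -11.2 + 1.4 = -9.8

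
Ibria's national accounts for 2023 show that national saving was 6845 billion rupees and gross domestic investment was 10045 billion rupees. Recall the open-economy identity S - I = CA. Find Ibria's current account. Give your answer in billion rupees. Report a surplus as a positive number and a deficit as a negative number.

-3200

CA = S - I = 6845 - 10045 = -3200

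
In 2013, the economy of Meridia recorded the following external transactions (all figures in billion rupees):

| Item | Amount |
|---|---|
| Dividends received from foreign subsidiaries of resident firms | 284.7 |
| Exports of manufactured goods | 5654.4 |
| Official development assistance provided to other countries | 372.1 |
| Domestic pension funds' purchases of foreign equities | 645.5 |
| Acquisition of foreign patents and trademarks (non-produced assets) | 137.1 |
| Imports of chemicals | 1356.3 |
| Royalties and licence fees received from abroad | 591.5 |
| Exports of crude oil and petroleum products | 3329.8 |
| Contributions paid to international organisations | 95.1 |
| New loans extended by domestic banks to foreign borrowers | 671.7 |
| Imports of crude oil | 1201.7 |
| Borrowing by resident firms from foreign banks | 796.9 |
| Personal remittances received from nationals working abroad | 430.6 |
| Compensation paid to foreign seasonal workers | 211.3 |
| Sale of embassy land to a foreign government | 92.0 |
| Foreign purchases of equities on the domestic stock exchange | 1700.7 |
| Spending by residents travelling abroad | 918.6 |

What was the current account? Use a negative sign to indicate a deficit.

Goods: 3329.8 - 1356.3 - 1201.7 + 5654.4 = 6426.2
Services: -918.6 + 591.5 = -327.1
Primary income: 284.7 - 211.3 = 73.4
Secondary income: -372.1 + 430.6 - 95.1 = -36.6
Current account = 6426.2 + (-327.1) + 73.4 + (-36.6) = 6135.9
(Excluded from the current account — financial account: domestic pension funds' purchases of foreign equities 645.5, new loans extended by domestic banks to foreign borrowers 671.7, borrowing by resident firms from foreign banks 796.9, foreign purchases of equities on the domestic stock exchange 1700.7; capital account: acquisition of foreign patents and trademarks (non-produced assets) 137.1, sale of embassy land to a foreign government 92.0.)

6135.9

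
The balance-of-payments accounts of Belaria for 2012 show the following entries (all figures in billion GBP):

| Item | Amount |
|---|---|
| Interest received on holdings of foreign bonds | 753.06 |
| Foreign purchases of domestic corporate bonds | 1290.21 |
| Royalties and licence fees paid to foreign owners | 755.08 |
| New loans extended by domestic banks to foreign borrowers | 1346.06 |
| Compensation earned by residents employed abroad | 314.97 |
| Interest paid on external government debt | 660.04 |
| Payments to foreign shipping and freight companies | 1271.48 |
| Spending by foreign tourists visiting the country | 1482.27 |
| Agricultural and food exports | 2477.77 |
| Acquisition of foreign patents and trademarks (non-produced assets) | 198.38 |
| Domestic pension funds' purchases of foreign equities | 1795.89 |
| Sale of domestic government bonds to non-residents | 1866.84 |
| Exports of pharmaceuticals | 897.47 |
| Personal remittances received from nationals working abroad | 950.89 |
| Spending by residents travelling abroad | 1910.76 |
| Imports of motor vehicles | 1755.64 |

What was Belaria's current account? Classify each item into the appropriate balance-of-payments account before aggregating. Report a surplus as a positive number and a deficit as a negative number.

Goods: 897.47 + 2477.77 - 1755.64 = 1619.60
Services: 1482.27 - 1910.76 - 755.08 - 1271.48 = -2455.05
Primary income: -660.04 + 314.97 + 753.06 = 407.99
Secondary income: 950.89
Current account = 1619.60 + (-2455.05) + 407.99 + 950.89 = 523.43
(Excluded from the current account — financial account: foreign purchases of domestic corporate bonds 1290.21, new loans extended by domestic banks to foreign borrowers 1346.06, domestic pension funds' purchases of foreign equities 1795.89, sale of domestic government bonds to non-residents 1866.84; capital account: acquisition of foreign patents and trademarks (non-produced assets) 198.38.)

523.43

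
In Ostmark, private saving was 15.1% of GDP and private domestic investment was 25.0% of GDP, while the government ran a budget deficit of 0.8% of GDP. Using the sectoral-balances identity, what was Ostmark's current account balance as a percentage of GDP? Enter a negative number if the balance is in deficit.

By the sectoral-balances identity, CA = (S_private - I) + (T - G).
Private balance = 15.1 - 25.0 = -9.9
Government balance (T - G) = -0.8
CA = -9.9 + (-0.8) = -10.7

-10.7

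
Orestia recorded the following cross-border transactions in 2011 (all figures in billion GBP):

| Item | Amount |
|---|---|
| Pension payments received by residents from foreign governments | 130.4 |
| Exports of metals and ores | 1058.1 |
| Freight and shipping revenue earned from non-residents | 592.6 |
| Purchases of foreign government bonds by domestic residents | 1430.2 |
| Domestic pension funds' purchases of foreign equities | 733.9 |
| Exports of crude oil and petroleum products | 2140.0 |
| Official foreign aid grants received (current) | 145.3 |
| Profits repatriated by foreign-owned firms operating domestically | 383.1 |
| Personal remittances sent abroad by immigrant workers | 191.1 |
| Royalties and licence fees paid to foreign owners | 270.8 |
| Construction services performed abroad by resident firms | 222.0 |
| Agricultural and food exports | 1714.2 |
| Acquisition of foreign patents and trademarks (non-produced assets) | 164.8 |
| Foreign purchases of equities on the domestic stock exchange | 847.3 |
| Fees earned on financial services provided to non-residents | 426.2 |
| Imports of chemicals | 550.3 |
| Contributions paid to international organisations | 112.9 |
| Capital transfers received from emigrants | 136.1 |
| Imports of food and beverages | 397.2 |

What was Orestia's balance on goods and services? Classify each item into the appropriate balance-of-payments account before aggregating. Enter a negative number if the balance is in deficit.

4934.8

Goods: -397.2 - 550.3 + 1714.2 + 2140.0 + 1058.1 = 3964.8
Services: -270.8 + 426.2 + 222.0 + 592.6 = 970.0
Trade balance = 3964.8 + 970.0 = 4934.8
(Excluded from the trade balance — secondary income: pension payments received by residents from foreign governments 130.4, official foreign aid grants received (current) 145.3, personal remittances sent abroad by immigrant workers 191.1, contributions paid to international organisations 112.9; financial account: purchases of foreign government bonds by domestic residents 1430.2, domestic pension funds' purchases of foreign equities 733.9, foreign purchases of equities on the domestic stock exchange 847.3; primary income: profits repatriated by foreign-owned firms operating domestically 383.1; capital account: acquisition of foreign patents and trademarks (non-produced assets) 164.8, capital transfers received from emigrants 136.1.)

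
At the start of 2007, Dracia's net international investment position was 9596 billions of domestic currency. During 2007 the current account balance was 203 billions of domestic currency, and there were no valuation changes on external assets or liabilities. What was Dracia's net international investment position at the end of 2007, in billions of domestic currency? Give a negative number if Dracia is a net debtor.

9799

With no valuation effects, change in NIIP = current account = 203
End-of-year NIIP = 9596 + 203 = 9799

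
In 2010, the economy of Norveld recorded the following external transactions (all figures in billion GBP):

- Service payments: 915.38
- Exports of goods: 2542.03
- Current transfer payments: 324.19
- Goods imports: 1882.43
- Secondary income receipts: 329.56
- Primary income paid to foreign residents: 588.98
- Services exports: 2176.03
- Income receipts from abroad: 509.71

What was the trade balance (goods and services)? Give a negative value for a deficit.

1920.25

Goods balance = 2542.03 - 1882.43 = 659.60
Services balance = 2176.03 - 915.38 = 1260.65
Trade balance (goods + services) = 659.60 + 1260.65 = 1920.25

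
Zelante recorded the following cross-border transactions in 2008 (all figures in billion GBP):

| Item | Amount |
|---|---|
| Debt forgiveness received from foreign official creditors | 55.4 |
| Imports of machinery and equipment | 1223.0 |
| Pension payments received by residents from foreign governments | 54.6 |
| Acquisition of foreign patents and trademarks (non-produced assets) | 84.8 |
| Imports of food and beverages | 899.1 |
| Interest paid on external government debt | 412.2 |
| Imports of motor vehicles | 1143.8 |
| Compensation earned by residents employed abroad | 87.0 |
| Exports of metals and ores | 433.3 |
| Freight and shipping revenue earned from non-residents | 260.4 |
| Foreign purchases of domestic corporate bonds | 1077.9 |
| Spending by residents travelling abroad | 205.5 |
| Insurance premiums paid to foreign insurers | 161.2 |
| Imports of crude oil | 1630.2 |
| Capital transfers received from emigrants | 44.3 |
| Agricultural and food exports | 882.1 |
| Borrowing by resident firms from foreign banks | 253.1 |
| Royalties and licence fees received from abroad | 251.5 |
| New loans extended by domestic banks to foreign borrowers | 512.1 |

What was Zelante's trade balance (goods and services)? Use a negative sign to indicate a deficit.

-3435.5

Goods: -899.1 - 1630.2 + 433.3 - 1143.8 + 882.1 - 1223.0 = -3580.7
Services: 260.4 + 251.5 - 205.5 - 161.2 = 145.2
Trade balance = -3580.7 + 145.2 = -3435.5
(Excluded from the trade balance — capital account: debt forgiveness received from foreign official creditors 55.4, acquisition of foreign patents and trademarks (non-produced assets) 84.8, capital transfers received from emigrants 44.3; secondary income: pension payments received by residents from foreign governments 54.6; primary income: interest paid on external government debt 412.2, compensation earned by residents employed abroad 87.0; financial account: foreign purchases of domestic corporate bonds 1077.9, borrowing by resident firms from foreign banks 253.1, new loans extended by domestic banks to foreign borrowers 512.1.)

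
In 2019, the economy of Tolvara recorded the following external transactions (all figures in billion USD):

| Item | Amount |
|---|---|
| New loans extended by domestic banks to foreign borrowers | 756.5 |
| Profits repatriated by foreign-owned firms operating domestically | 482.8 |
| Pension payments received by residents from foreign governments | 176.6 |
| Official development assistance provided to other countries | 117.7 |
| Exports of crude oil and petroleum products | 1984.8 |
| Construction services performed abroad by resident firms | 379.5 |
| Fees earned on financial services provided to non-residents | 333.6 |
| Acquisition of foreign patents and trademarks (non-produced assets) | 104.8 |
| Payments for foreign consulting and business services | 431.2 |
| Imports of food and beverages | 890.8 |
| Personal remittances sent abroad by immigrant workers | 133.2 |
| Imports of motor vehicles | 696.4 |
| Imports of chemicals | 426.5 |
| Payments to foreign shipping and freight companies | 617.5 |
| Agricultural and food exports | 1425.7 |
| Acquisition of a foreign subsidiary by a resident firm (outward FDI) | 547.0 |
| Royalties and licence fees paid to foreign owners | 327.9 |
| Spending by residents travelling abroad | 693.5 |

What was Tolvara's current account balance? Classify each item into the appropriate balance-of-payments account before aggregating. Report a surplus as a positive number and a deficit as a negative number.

-517.3

Goods: -696.4 - 890.8 + 1425.7 - 426.5 + 1984.8 = 1396.8
Services: -431.2 + 333.6 + 379.5 - 327.9 - 617.5 - 693.5 = -1357.0
Primary income: -482.8
Secondary income: -133.2 - 117.7 + 176.6 = -74.3
Current account = 1396.8 + (-1357.0) + (-482.8) + (-74.3) = -517.3
(Excluded from the current account — financial account: new loans extended by domestic banks to foreign borrowers 756.5, acquisition of a foreign subsidiary by a resident firm (outward FDI) 547.0; capital account: acquisition of foreign patents and trademarks (non-produced assets) 104.8.)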